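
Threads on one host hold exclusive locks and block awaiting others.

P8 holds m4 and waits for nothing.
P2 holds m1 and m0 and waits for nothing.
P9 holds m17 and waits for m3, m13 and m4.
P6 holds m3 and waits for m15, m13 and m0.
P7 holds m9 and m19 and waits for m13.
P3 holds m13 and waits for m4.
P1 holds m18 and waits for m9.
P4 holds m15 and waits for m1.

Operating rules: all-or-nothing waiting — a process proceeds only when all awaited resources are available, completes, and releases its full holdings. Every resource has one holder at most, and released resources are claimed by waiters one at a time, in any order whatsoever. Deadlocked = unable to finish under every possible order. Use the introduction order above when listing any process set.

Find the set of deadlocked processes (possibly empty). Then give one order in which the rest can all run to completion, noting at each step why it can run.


No process is deadlocked.
Key observation: all waits point, directly or indirectly, at processes that can finish, so nothing is permanently blocked.
A valid finishing order for the others: P8, P3, P7, P1, P2, P4, P6, P9.
Step-by-step check:
  P8 waits on nothing -> runs at once and releases m4
  P3 waits on m4 — all released -> runs and releases m13
  P7 waits on m13 — all released -> runs and releases m9 and m19
  P1 waits on m9 — all released -> runs and releases m18
  P2 waits on nothing -> runs at once and releases m1 and m0
  P4 waits on m1 — all released -> runs and releases m15
  P6 waits on m15, m13 and m0 — all released -> runs and releases m3
  P9 waits on m3, m13 and m4 — all released -> runs and releases m17


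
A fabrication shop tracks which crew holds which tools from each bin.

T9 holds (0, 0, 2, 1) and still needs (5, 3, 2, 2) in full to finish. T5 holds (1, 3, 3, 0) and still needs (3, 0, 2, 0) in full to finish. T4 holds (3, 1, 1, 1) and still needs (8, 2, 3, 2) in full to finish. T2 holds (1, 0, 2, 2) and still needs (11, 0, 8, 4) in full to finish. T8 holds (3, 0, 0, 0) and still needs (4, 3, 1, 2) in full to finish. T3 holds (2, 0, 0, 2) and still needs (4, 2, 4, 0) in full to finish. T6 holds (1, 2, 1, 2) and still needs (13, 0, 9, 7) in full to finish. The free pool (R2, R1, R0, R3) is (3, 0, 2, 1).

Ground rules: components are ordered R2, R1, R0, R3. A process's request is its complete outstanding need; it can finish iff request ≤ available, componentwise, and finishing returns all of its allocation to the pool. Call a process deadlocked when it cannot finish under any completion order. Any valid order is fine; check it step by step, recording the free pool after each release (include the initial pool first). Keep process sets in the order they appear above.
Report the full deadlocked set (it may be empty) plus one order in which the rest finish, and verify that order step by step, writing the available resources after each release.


No process is deadlocked.
Key observation: T5 leads a chain of completions in which each release enables another process.
One completion order for the rest: T5, T3, T8, T4, T9, T2, T6. Verifying each step:
  pool = (3, 0, 2, 1)
  T5: need (3, 0, 2, 0) fits (3, 0, 2, 1); releases (1, 3, 3, 0), pool now (4, 3, 5, 1)
  T3: need (4, 2, 4, 0) fits (4, 3, 5, 1); releases (2, 0, 0, 2), pool now (6, 3, 5, 3)
  T8: need (4, 3, 1, 2) fits (6, 3, 5, 3); releases (3, 0, 0, 0), pool now (9, 3, 5, 3)
  T4: need (8, 2, 3, 2) fits (9, 3, 5, 3); releases (3, 1, 1, 1), pool now (12, 4, 6, 4)
  T9: need (5, 3, 2, 2) fits (12, 4, 6, 4); releases (0, 0, 2, 1), pool now (12, 4, 8, 5)
  T2: need (11, 0, 8, 4) fits (12, 4, 8, 5); releases (1, 0, 2, 2), pool now (13, 4, 10, 7)
  T6: need (13, 0, 9, 7) fits (13, 4, 10, 7); releases (1, 2, 1, 2), pool now (14, 6, 11, 9)


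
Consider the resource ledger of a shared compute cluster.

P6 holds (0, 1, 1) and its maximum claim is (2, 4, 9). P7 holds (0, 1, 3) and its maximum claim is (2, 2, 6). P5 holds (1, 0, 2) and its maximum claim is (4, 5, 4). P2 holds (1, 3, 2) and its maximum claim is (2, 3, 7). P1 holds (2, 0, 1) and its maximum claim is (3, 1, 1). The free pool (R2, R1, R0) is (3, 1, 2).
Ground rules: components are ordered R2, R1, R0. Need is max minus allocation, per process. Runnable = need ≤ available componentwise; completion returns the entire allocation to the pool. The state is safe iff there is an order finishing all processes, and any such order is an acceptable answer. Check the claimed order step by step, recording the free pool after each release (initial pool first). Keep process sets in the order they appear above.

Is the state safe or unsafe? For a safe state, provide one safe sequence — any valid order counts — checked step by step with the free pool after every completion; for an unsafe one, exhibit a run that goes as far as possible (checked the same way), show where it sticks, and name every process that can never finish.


SAFE. One safe sequence: P1, P7, P2, P5, P6.
Key observation: P1 is the earliest step where a requested resource binds exactly: need (1, 1, 0), pool (3, 1, 2) at its turn.
Check, step by step:
  pool = (3, 1, 2)
  P1: need (1, 1, 0) fits (3, 1, 2); releases (2, 0, 1), pool now (5, 1, 3)
  P7: need (2, 1, 3) fits (5, 1, 3); releases (0, 1, 3), pool now (5, 2, 6)
  P2: need (1, 0, 5) fits (5, 2, 6); releases (1, 3, 2), pool now (6, 5, 8)
  P5: need (3, 5, 2) fits (6, 5, 8); releases (1, 0, 2), pool now (7, 5, 10)
  P6: need (2, 3, 8) fits (7, 5, 10); releases (0, 1, 1), pool now (7, 6, 11)


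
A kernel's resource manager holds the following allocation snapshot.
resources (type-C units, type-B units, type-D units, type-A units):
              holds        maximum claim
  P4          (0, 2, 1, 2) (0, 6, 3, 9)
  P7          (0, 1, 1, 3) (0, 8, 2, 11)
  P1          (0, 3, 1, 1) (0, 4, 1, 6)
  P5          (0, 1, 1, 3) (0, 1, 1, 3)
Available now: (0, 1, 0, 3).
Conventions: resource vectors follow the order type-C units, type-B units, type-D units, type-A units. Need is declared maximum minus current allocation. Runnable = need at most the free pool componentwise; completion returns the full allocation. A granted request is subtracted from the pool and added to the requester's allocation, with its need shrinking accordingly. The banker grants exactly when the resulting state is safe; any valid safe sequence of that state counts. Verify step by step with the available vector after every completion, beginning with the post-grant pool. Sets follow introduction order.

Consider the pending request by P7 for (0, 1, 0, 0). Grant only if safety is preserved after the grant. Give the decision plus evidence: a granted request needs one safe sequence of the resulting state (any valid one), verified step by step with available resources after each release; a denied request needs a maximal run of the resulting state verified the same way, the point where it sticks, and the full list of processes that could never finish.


GRANT. The post-grant state is safe; one safe sequence: P5, P1, P4, P7.
Key observation: even at the reduced pool (0, 0, 0, 3), P5 fits immediately, so safety survives the grant.
Step-by-step check of the post-grant state:
  pool = (0, 0, 0, 3)
  P5 needs (0, 0, 0, 0) <= (0, 0, 0, 3) -> finishes; pool += (0, 1, 1, 3) = (0, 1, 1, 6)
  P1 needs (0, 1, 0, 5) <= (0, 1, 1, 6) -> finishes; pool += (0, 3, 1, 1) = (0, 4, 2, 7)
  P4 needs (0, 4, 2, 7) <= (0, 4, 2, 7) -> finishes; pool += (0, 2, 1, 2) = (0, 6, 3, 9)
  P7 needs (0, 6, 1, 8) <= (0, 6, 3, 9) -> finishes; pool += (0, 2, 1, 3) = (0, 8, 4, 12)


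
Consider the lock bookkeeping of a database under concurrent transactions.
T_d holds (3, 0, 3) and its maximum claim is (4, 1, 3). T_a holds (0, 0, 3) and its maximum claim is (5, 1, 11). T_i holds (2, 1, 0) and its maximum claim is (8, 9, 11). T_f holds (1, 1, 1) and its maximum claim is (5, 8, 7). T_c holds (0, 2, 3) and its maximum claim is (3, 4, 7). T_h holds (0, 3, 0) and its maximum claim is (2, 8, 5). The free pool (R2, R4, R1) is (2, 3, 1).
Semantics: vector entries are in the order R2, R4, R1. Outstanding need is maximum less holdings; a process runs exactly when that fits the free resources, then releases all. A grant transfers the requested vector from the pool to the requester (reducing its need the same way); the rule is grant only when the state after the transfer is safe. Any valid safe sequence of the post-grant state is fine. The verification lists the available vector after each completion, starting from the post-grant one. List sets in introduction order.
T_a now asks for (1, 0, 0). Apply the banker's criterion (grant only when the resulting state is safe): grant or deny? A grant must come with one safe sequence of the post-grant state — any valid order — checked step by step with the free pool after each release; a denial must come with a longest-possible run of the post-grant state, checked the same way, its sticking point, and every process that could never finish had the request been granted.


GRANT. The post-grant state is safe; one safe sequence: T_d, T_c, T_h, T_f, T_a, T_i.
Key observation: the grant leaves (1, 3, 1) free — enough for T_d, whose release restarts the cascade.
Verifying the post-grant state step by step:
  pool = (1, 3, 1)
  T_d: need (1, 1, 0) fits (1, 3, 1); releases (3, 0, 3), pool now (4, 3, 4)
  T_c: need (3, 2, 4) fits (4, 3, 4); releases (0, 2, 3), pool now (4, 5, 7)
  T_h: need (2, 5, 5) fits (4, 5, 7); releases (0, 3, 0), pool now (4, 8, 7)
  T_f: need (4, 7, 6) fits (4, 8, 7); releases (1, 1, 1), pool now (5, 9, 8)
  T_a: need (4, 1, 8) fits (5, 9, 8); releases (1, 0, 3), pool now (6, 9, 11)
  T_i: need (6, 8, 11) fits (6, 9, 11); releases (2, 1, 0), pool now (8, 10, 11)


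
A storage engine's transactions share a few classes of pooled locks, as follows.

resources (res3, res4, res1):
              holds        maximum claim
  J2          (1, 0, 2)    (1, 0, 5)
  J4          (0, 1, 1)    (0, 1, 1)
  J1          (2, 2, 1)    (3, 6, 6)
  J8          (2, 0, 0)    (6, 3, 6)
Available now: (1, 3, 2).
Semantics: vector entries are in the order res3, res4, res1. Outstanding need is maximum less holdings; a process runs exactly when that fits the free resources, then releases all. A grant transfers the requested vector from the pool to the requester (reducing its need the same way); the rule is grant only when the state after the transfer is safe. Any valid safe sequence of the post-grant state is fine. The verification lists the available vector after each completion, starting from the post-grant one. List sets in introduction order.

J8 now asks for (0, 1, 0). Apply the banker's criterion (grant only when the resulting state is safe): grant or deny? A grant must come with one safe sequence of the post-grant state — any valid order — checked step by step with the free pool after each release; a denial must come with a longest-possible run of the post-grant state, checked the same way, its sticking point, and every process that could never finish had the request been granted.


DENY. Granting would leave the state unsafe.
Key observation: after J4, J2 the pool peaks at (2, 3, 5), and each blocked process is short somewhere: J1 on res4; J8 on res3, res1.
Pretend the grant happened; the run J4, J2 goes as far as possible. Walking it through:
  pool = (1, 2, 2)
  run J4 (needs (0, 0, 0), free (1, 2, 2)); after release of (0, 1, 1) the pool is (1, 3, 3)
  run J2 (needs (0, 0, 3), free (1, 3, 3)); after release of (1, 0, 2) the pool is (2, 3, 5)
  blocked: J1 wants (1, 4, 5), pool (2, 3, 5) — not enough res4
  blocked: J8 wants (4, 2, 6), pool (2, 3, 5) — not enough res3 and res1
Had the request been granted, J1 and J8 could never finish.


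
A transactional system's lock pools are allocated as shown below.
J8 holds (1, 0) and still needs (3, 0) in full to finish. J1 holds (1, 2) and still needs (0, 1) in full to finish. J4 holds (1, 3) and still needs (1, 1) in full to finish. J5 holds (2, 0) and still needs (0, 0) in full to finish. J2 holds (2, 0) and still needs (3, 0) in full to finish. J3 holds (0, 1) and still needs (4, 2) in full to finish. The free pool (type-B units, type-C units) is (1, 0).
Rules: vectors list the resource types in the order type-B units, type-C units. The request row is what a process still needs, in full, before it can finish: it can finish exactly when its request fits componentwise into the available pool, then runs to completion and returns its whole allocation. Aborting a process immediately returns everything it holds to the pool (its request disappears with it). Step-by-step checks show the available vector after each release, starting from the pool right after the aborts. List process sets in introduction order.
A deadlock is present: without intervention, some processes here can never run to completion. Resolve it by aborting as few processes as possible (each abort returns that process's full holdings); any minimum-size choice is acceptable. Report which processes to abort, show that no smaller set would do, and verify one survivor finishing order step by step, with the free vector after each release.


Abort J1.
Key observation: before aborting J1, J4 was permanently blocked — no order could ever run it; afterwards it completes at step 2.
No smaller set exists: with zero aborts the deadlock remains.
The survivors complete as J5, J4, J2, J3, J8. Check, step by step (starting from the post-abort pool):
  pool = (2, 2)
  J5: need (0, 0) fits (2, 2); releases (2, 0), pool now (4, 2)
  J4: need (1, 1) fits (4, 2); releases (1, 3), pool now (5, 5)
  J2: need (3, 0) fits (5, 5); releases (2, 0), pool now (7, 5)
  J3: need (4, 2) fits (7, 5); releases (0, 1), pool now (7, 6)
  J8: need (3, 0) fits (7, 6); releases (1, 0), pool now (8, 6)


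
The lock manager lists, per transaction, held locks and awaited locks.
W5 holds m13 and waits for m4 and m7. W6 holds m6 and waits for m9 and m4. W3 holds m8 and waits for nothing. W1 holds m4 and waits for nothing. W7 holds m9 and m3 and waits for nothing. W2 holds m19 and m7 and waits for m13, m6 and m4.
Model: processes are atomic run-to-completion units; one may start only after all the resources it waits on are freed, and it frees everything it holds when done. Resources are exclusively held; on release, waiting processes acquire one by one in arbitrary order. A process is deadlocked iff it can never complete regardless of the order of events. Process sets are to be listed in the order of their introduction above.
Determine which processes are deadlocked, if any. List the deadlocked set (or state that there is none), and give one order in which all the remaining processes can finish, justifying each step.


Deadlocked set: W5 and W2.
Key observation: the waits loop around W5 -> W2 -> W5 with no way out; no other process is dragged down with it.
One completion order for the rest: W7, W1, W6, W3.
Check, step by step:
  run W7 (it waits on nothing); releases m9 and m3
  run W1 (it waits on nothing); releases m4
  W6 waits on m9 and m4 — all released -> runs and releases m6
  run W3 (it waits on nothing); releases m8


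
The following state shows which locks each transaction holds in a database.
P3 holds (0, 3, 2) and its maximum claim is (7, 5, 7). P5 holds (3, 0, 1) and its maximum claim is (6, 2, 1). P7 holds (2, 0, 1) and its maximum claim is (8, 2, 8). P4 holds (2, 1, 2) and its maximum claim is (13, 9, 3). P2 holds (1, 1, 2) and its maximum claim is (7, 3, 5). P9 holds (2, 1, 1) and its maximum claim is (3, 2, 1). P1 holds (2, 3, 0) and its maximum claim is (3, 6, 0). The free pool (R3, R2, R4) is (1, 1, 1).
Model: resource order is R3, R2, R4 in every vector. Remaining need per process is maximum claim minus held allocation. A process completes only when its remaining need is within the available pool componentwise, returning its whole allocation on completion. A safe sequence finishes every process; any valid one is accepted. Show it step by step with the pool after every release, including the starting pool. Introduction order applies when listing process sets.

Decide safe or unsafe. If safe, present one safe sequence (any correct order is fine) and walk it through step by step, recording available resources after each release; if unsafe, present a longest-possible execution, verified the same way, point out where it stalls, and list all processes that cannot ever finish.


SAFE — a valid safe sequence is P9, P5, P2, P3, P7, P1, P4.
Key observation: P9 is the earliest step where a requested resource binds exactly: need (1, 1, 0), pool (1, 1, 1) at its turn.
Step-by-step check:
  pool = (1, 1, 1)
  P9 needs (1, 1, 0) <= (1, 1, 1) -> finishes; pool += (2, 1, 1) = (3, 2, 2)
  P5 needs (3, 2, 0) <= (3, 2, 2) -> finishes; pool += (3, 0, 1) = (6, 2, 3)
  P2 needs (6, 2, 3) <= (6, 2, 3) -> finishes; pool += (1, 1, 2) = (7, 3, 5)
  P3 needs (7, 2, 5) <= (7, 3, 5) -> finishes; pool += (0, 3, 2) = (7, 6, 7)
  P7 needs (6, 2, 7) <= (7, 6, 7) -> finishes; pool += (2, 0, 1) = (9, 6, 8)
  P1 needs (1, 3, 0) <= (9, 6, 8) -> finishes; pool += (2, 3, 0) = (11, 9, 8)
  P4 needs (11, 8, 1) <= (11, 9, 8) -> finishes; pool += (2, 1, 2) = (13, 10, 10)


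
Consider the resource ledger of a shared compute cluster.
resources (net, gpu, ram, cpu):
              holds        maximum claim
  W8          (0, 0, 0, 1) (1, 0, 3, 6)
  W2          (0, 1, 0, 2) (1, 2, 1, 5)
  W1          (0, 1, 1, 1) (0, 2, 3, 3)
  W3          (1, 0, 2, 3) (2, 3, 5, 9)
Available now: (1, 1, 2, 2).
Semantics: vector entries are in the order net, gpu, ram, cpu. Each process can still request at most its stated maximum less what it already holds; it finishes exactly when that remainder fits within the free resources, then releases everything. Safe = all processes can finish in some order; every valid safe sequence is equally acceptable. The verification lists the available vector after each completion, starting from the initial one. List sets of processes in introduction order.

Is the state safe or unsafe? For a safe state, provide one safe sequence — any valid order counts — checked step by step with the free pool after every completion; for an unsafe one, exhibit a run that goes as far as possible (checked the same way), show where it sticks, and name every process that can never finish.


SAFE, for example via the order W1, W2, W8, W3.
Key observation: reading the order forward, W1 is the first process whose need (0, 1, 2, 2) meets the free pool (1, 1, 2, 2) exactly on a resource it requests.
Walking it through:
  pool = (1, 1, 2, 2)
  W1: need (0, 1, 2, 2) fits (1, 1, 2, 2); releases (0, 1, 1, 1), pool now (1, 2, 3, 3)
  W2: need (1, 1, 1, 3) fits (1, 2, 3, 3); releases (0, 1, 0, 2), pool now (1, 3, 3, 5)
  W8: need (1, 0, 3, 5) fits (1, 3, 3, 5); releases (0, 0, 0, 1), pool now (1, 3, 3, 6)
  W3: need (1, 3, 3, 6) fits (1, 3, 3, 6); releases (1, 0, 2, 3), pool now (2, 3, 5, 9)


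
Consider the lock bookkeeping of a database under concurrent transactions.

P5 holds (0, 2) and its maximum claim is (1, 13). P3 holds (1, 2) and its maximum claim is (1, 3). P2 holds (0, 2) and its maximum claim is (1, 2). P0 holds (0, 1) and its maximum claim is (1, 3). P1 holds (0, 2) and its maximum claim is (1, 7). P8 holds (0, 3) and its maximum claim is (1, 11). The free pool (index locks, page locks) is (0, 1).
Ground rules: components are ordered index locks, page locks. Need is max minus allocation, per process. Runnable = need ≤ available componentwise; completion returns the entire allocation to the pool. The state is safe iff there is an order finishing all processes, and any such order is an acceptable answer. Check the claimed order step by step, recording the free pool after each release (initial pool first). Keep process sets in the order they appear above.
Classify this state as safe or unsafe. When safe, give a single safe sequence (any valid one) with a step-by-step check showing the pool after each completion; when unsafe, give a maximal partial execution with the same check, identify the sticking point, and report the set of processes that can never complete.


SAFE. One safe sequence: P3, P2, P1, P0, P8, P5.
Key observation: the first exact fit in this order is P3 — it needs (0, 1) with (0, 1) free, meeting a requested resource to the last unit.
Step-by-step check:
  pool = (0, 1)
  run P3 (needs (0, 1), free (0, 1)); after release of (1, 2) the pool is (1, 3)
  run P2 (needs (1, 0), free (1, 3)); after release of (0, 2) the pool is (1, 5)
  run P1 (needs (1, 5), free (1, 5)); after release of (0, 2) the pool is (1, 7)
  run P0 (needs (1, 2), free (1, 7)); after release of (0, 1) the pool is (1, 8)
  run P8 (needs (1, 8), free (1, 8)); after release of (0, 3) the pool is (1, 11)
  run P5 (needs (1, 11), free (1, 11)); after release of (0, 2) the pool is (1, 13)


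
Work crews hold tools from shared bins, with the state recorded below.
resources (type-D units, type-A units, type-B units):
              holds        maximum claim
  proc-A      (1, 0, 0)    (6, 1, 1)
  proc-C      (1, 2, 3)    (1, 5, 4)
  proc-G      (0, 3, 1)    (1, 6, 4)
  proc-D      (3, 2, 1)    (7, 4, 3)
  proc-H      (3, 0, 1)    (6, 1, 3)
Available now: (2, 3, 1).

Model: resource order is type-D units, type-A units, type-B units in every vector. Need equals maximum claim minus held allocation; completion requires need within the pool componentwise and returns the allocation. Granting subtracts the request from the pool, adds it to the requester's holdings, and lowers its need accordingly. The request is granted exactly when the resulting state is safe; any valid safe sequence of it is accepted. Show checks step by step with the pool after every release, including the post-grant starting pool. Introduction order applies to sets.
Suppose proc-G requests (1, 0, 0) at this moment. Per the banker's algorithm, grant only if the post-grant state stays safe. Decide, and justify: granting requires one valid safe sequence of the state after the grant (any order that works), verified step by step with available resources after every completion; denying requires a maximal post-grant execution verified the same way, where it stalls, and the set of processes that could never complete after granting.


GRANT. The post-grant state is safe; one safe sequence: proc-C, proc-G, proc-H, proc-A, proc-D.
Key observation: even at the reduced pool (1, 3, 1), proc-C fits immediately, so safety survives the grant.
Check on the post-grant state, step by step:
  pool = (1, 3, 1)
  proc-C: need (0, 3, 1) fits (1, 3, 1); releases (1, 2, 3), pool now (2, 5, 4)
  proc-G: need (0, 3, 3) fits (2, 5, 4); releases (1, 3, 1), pool now (3, 8, 5)
  proc-H: need (3, 1, 2) fits (3, 8, 5); releases (3, 0, 1), pool now (6, 8, 6)
  proc-A: need (5, 1, 1) fits (6, 8, 6); releases (1, 0, 0), pool now (7, 8, 6)
  proc-D: need (4, 2, 2) fits (7, 8, 6); releases (3, 2, 1), pool now (10, 10, 7)


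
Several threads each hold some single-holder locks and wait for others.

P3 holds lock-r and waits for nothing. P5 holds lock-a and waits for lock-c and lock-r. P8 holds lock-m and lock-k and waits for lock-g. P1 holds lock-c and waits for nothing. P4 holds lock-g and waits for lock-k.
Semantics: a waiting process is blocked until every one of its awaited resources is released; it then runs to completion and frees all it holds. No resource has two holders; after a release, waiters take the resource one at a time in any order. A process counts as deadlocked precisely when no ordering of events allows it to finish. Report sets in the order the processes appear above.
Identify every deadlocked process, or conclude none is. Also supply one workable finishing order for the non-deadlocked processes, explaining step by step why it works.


The deadlocked set is P8 and P4.
Key observation: along P8 -> P4 -> P8, each member waits on what the next one holds — a deadlock; no other process is dragged down with it.
One completion order for the rest: P1, P3, P5.
Verifying each step:
  P1: no waits; runs immediately, freeing lock-c
  P3: no waits; runs immediately, freeing lock-r
  P5 waits on lock-c and lock-r — all released -> runs and releases lock-a


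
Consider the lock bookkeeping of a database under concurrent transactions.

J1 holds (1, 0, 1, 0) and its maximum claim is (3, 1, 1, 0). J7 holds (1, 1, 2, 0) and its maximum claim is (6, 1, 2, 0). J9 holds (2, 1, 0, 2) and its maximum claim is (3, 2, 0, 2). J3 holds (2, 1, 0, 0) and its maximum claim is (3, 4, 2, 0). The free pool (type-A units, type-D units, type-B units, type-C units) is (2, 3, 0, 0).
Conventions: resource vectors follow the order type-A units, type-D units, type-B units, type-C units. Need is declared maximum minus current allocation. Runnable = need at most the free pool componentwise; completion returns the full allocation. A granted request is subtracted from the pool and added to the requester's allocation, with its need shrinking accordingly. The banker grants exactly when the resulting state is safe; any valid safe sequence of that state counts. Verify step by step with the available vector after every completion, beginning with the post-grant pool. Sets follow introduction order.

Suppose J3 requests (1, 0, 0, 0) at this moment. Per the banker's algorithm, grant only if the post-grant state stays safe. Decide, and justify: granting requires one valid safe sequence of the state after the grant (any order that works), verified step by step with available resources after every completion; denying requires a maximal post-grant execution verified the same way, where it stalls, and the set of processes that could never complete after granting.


DENY. Granting would leave the state unsafe.
Key observation: after J9, J1 the pool peaks at (4, 4, 1, 2), and each blocked process is short somewhere: J7 on type-A units; J3 on type-B units.
After a pretend grant, a maximal execution: J9, J1 — then nothing else fits. Verifying each step:
  pool = (1, 3, 0, 0)
  J9: need (1, 1, 0, 0) fits (1, 3, 0, 0); releases (2, 1, 0, 2), pool now (3, 4, 0, 2)
  J1: need (2, 1, 0, 0) fits (3, 4, 0, 2); releases (1, 0, 1, 0), pool now (4, 4, 1, 2)
  blocked: J7 wants (5, 0, 0, 0), pool (4, 4, 1, 2) — not enough type-A units
  blocked: J3 wants (0, 3, 2, 0), pool (4, 4, 1, 2) — not enough type-B units
Had the request been granted, J7 and J3 could never finish.


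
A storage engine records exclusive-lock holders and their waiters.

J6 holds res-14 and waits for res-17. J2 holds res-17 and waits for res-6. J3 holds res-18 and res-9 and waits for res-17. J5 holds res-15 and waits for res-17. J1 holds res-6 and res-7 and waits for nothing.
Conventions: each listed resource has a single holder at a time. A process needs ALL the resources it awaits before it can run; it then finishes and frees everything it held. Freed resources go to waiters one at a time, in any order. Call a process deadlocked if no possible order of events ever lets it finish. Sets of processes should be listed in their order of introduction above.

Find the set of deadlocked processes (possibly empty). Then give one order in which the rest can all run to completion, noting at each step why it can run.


No process is deadlocked.
Key observation: although several processes wait, no cycle exists — each chain bottoms out at a free runner.
One completion order for the rest: J1, J2, J5, J6, J3.
Walking it through:
  J1: no waits; runs immediately, freeing res-6 and res-7
  J2 waits on res-6 — all released -> runs and releases res-17
  J5 waits on res-17 — all released -> runs and releases res-15
  J6 waits on res-17 — all released -> runs and releases res-14
  J3 waits on res-17 — all released -> runs and releases res-18 and res-9


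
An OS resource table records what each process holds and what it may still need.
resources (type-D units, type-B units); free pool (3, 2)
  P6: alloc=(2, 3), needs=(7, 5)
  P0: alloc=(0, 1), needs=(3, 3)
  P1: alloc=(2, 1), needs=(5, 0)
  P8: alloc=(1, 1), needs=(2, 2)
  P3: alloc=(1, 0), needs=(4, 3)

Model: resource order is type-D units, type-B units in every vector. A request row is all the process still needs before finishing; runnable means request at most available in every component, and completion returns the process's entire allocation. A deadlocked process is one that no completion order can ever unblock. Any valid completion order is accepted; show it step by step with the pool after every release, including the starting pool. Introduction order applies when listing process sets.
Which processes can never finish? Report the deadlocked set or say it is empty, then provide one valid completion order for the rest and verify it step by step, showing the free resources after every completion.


The deadlocked set is empty.
Key observation: the pool covers P8 at once, and every later process fits after earlier releases.
A valid finishing order for the others: P8, P0, P3, P1, P6. Walking it through:
  pool = (3, 2)
  run P8 (needs (2, 2), free (3, 2)); after release of (1, 1) the pool is (4, 3)
  run P0 (needs (3, 3), free (4, 3)); after release of (0, 1) the pool is (4, 4)
  run P3 (needs (4, 3), free (4, 4)); after release of (1, 0) the pool is (5, 4)
  run P1 (needs (5, 0), free (5, 4)); after release of (2, 1) the pool is (7, 5)
  run P6 (needs (7, 5), free (7, 5)); after release of (2, 3) the pool is (9, 8)


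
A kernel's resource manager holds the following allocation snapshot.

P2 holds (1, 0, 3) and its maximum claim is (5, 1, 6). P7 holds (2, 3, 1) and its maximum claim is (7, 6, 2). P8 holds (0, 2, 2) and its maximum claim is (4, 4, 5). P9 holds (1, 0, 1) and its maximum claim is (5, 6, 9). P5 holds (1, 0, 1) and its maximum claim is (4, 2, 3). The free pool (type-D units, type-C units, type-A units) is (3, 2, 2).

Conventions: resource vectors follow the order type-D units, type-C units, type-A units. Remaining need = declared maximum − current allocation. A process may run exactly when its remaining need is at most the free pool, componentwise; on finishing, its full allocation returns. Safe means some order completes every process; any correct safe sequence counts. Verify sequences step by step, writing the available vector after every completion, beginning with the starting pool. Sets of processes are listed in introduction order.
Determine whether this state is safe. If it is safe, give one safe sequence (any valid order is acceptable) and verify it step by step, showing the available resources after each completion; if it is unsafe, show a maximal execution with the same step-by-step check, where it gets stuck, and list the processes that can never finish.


SAFE, for example via the order P5, P8, P2, P7, P9.
Key observation: at P5 the run first touches a limit — (3, 2, 2) against (3, 2, 2), exact on a resource it actually requests.
Step-by-step check:
  pool = (3, 2, 2)
  P5: need (3, 2, 2) fits (3, 2, 2); releases (1, 0, 1), pool now (4, 2, 3)
  P8: need (4, 2, 3) fits (4, 2, 3); releases (0, 2, 2), pool now (4, 4, 5)
  P2: need (4, 1, 3) fits (4, 4, 5); releases (1, 0, 3), pool now (5, 4, 8)
  P7: need (5, 3, 1) fits (5, 4, 8); releases (2, 3, 1), pool now (7, 7, 9)
  P9: need (4, 6, 8) fits (7, 7, 9); releases (1, 0, 1), pool now (8, 7, 10)


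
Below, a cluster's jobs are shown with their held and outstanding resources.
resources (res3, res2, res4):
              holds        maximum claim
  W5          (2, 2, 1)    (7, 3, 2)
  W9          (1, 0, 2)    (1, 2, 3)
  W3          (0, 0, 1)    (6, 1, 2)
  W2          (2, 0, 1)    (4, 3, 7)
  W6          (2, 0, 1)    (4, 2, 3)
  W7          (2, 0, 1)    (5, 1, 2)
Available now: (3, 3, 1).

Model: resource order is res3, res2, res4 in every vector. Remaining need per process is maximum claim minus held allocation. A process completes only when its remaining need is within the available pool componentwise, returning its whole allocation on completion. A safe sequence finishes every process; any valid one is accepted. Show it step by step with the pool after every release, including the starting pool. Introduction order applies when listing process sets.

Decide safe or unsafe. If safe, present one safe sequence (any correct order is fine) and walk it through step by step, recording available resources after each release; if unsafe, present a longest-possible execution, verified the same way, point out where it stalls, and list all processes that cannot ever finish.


SAFE. One safe sequence: W7, W6, W9, W3, W5, W2.
Key observation: the order's first zero-slack moment is W7 ((3, 1, 1) needed, (3, 3, 1) free — a requested resource with nothing to spare).
Step-by-step check:
  pool = (3, 3, 1)
  W7: need (3, 1, 1) fits (3, 3, 1); releases (2, 0, 1), pool now (5, 3, 2)
  W6: need (2, 2, 2) fits (5, 3, 2); releases (2, 0, 1), pool now (7, 3, 3)
  W9: need (0, 2, 1) fits (7, 3, 3); releases (1, 0, 2), pool now (8, 3, 5)
  W3: need (6, 1, 1) fits (8, 3, 5); releases (0, 0, 1), pool now (8, 3, 6)
  W5: need (5, 1, 1) fits (8, 3, 6); releases (2, 2, 1), pool now (10, 5, 7)
  W2: need (2, 3, 6) fits (10, 5, 7); releases (2, 0, 1), pool now (12, 5, 8)


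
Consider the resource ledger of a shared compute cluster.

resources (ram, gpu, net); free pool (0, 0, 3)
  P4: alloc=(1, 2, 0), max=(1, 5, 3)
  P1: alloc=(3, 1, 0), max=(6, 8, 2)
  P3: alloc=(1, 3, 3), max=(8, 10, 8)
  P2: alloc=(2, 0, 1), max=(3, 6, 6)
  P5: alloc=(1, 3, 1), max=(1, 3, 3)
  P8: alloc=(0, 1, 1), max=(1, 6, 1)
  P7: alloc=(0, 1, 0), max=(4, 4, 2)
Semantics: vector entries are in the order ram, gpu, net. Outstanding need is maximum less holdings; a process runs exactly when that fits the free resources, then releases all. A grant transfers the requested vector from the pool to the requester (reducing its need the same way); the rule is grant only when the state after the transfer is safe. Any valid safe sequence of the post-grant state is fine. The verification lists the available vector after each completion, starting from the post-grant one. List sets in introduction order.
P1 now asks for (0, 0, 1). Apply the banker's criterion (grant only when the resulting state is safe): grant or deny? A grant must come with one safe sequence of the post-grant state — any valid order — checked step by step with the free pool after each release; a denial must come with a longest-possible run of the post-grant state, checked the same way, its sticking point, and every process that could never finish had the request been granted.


DENY — the pretend-granted state is unsafe.
Key observation: after P5, P4, P8 the pool peaks at (2, 6, 4), and each blocked process is short somewhere: P1 on ram, gpu; P3 on ram, gpu, net; P2 on net; P7 on ram.
On the post-grant state, P5, P4, P8 is a maximal run — nothing extends it. Walking it through:
  pool = (0, 0, 2)
  P5: need (0, 0, 2) fits (0, 0, 2); releases (1, 3, 1), pool now (1, 3, 3)
  P4: need (0, 3, 3) fits (1, 3, 3); releases (1, 2, 0), pool now (2, 5, 3)
  P8: need (1, 5, 0) fits (2, 5, 3); releases (0, 1, 1), pool now (2, 6, 4)
  P1 cannot run: need (3, 7, 1) vs free (2, 6, 4) (insufficient ram and gpu)
  P3 cannot run: need (7, 7, 5) vs free (2, 6, 4) (insufficient ram, gpu and net)
  P2 cannot run: need (1, 6, 5) vs free (2, 6, 4) (insufficient net)
  P7 cannot run: need (4, 3, 2) vs free (2, 6, 4) (insufficient ram)
Post-grant, the permanently blocked set is P1, P3, P2 and P7.


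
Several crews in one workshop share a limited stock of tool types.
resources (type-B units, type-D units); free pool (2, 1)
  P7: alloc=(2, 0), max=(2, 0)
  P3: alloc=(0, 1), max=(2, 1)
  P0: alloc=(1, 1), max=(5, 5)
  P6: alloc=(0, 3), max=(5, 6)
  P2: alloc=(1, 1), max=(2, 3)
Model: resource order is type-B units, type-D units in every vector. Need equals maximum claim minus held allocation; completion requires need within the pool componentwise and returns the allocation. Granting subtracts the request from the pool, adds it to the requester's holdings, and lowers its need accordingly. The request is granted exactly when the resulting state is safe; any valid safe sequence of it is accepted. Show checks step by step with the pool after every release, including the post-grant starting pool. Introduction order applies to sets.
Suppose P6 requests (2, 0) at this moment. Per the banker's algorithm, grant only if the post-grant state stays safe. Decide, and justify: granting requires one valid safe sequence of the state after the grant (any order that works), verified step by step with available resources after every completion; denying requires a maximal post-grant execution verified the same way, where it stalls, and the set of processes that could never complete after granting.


GRANT — the state after the grant stays safe, e.g. via P7, P3, P2, P6, P0.
Key observation: (0, 1) free after granting still covers P7 first, and each release covers the next.
Check on the post-grant state, step by step:
  pool = (0, 1)
  P7 needs (0, 0) <= (0, 1) -> finishes; pool += (2, 0) = (2, 1)
  P3 needs (2, 0) <= (2, 1) -> finishes; pool += (0, 1) = (2, 2)
  P2 needs (1, 2) <= (2, 2) -> finishes; pool += (1, 1) = (3, 3)
  P6 needs (3, 3) <= (3, 3) -> finishes; pool += (2, 3) = (5, 6)
  P0 needs (4, 4) <= (5, 6) -> finishes; pool += (1, 1) = (6, 7)


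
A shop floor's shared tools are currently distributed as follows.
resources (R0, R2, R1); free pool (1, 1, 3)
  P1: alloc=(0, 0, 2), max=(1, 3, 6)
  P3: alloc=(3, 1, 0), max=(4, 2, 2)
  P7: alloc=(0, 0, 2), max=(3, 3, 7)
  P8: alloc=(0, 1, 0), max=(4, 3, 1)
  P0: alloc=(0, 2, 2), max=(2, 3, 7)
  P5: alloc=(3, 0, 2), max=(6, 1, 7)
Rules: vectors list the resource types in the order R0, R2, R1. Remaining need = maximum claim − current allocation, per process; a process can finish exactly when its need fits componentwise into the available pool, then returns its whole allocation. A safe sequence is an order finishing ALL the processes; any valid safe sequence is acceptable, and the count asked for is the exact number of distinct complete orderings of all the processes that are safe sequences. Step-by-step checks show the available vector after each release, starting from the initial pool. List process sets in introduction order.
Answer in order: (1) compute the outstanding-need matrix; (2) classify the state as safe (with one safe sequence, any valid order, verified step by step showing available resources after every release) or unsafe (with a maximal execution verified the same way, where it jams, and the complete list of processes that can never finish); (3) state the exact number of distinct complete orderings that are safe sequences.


(1) Remaining need (order R0, R2, R1):
  P1: (1, 3, 4)
  P3: (1, 1, 2)
  P7: (3, 3, 5)
  P8: (4, 2, 1)
  P0: (2, 1, 5)
  P5: (3, 1, 5)
(2) UNSAFE — no complete ordering exists.
Key observation: after P3, P8 complete, (4, 3, 3) is the best the pool ever gets, yet each leftover process wants more R1.
Going as far as possible: P3, P8; after that, nothing fits. Step-by-step check:
  pool = (1, 1, 3)
  P3 needs (1, 1, 2) <= (1, 1, 3) -> finishes; pool += (3, 1, 0) = (4, 2, 3)
  P8 needs (4, 2, 1) <= (4, 2, 3) -> finishes; pool += (0, 1, 0) = (4, 3, 3)
  P1 still needs (1, 3, 4) but only (4, 3, 3) is free — short on R1
  P7 still needs (3, 3, 5) but only (4, 3, 3) is free — short on R1
  P0 still needs (2, 1, 5) but only (4, 3, 3) is free — short on R1
  P5 still needs (3, 1, 5) but only (4, 3, 3) is free — short on R1
Permanently blocked: P1, P7, P0 and P5.
(3) The exact count: 0 of the possible complete orderings are safe sequences.


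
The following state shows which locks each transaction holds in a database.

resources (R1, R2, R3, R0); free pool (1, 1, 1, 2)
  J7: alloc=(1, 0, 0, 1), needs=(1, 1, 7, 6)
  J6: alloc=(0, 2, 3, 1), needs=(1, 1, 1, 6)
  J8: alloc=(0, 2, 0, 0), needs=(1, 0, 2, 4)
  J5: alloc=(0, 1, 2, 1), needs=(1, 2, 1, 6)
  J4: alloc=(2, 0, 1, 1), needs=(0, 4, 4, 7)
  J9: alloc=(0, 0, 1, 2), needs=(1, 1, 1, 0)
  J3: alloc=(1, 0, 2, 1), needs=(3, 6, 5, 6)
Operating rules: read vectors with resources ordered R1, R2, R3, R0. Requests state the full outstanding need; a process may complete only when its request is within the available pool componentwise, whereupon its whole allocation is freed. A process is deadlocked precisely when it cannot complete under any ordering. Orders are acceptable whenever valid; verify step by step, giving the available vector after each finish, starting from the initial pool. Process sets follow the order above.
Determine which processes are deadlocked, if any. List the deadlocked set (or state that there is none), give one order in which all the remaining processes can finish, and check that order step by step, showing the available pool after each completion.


Deadlocked set: J7, J6, J5, J4 and J3.
Key observation: after J9, J8 complete, (1, 3, 2, 4) is the best the pool ever gets, yet each leftover process wants more R0.
A valid finishing order for the others: J9, J8. Check, step by step:
  pool = (1, 1, 1, 2)
  run J9 (needs (1, 1, 1, 0), free (1, 1, 1, 2)); after release of (0, 0, 1, 2) the pool is (1, 1, 2, 4)
  run J8 (needs (1, 0, 2, 4), free (1, 1, 2, 4)); after release of (0, 2, 0, 0) the pool is (1, 3, 2, 4)
None of the blocked processes ever fits:
  J7 cannot run: need (1, 1, 7, 6) vs free (1, 3, 2, 4) (insufficient R3 and R0)
  J6 cannot run: need (1, 1, 1, 6) vs free (1, 3, 2, 4) (insufficient R0)
  J5 cannot run: need (1, 2, 1, 6) vs free (1, 3, 2, 4) (insufficient R0)
  J4 cannot run: need (0, 4, 4, 7) vs free (1, 3, 2, 4) (insufficient R2, R3 and R0)
  J3 cannot run: need (3, 6, 5, 6) vs free (1, 3, 2, 4) (insufficient R1, R2, R3 and R0)
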